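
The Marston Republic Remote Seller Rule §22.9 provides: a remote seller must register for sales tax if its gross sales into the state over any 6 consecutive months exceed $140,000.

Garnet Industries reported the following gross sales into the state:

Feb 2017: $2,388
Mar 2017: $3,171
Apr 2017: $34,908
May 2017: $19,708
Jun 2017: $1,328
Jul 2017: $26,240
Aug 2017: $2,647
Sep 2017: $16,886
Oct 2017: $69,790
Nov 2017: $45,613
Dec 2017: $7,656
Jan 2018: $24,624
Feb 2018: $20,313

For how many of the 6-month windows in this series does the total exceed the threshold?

4

Feb 2017–Jul 2017: $2,388 + $3,171 + $34,908 + $19,708 + $1,328 + $26,240 = $87,743 (under)
Mar 2017–Aug 2017: $3,171 + $34,908 + $19,708 + $1,328 + $26,240 + $2,647 = $88,002 (under)
Apr 2017–Sep 2017: $34,908 + $19,708 + $1,328 + $26,240 + $2,647 + $16,886 = $101,717 (under)
May 2017–Oct 2017: $19,708 + $1,328 + $26,240 + $2,647 + $16,886 + $69,790 = $136,599 (under)
Jun 2017–Nov 2017: $1,328 + $26,240 + $2,647 + $16,886 + $69,790 + $45,613 = $162,504 (over)
Jul 2017–Dec 2017: $26,240 + $2,647 + $16,886 + $69,790 + $45,613 + $7,656 = $168,832 (over)
Aug 2017–Jan 2018: $2,647 + $16,886 + $69,790 + $45,613 + $7,656 + $24,624 = $167,216 (over)
Sep 2017–Feb 2018: $16,886 + $69,790 + $45,613 + $7,656 + $24,624 + $20,313 = $184,882 (over)
4 windows exceed the threshold.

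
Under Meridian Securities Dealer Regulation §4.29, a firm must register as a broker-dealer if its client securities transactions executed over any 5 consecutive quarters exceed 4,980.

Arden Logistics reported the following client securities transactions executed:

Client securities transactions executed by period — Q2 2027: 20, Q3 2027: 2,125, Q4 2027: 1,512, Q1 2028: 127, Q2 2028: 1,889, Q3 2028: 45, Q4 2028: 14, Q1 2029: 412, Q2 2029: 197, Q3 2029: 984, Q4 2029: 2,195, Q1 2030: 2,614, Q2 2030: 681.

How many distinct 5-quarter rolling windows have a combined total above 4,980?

4

Q2 2027–Q2 2028: 20 + 2,125 + 1,512 + 127 + 1,889 = 5,673 (over)
Q3 2027–Q3 2028: 2,125 + 1,512 + 127 + 1,889 + 45 = 5,698 (over)
Q4 2027–Q4 2028: 1,512 + 127 + 1,889 + 45 + 14 = 3,587 (under)
Q1 2028–Q1 2029: 127 + 1,889 + 45 + 14 + 412 = 2,487 (under)
Q2 2028–Q2 2029: 1,889 + 45 + 14 + 412 + 197 = 2,557 (under)
Q3 2028–Q3 2029: 45 + 14 + 412 + 197 + 984 = 1,652 (under)
Q4 2028–Q4 2029: 14 + 412 + 197 + 984 + 2,195 = 3,802 (under)
Q1 2029–Q1 2030: 412 + 197 + 984 + 2,195 + 2,614 = 6,402 (over)
Q2 2029–Q2 2030: 197 + 984 + 2,195 + 2,614 + 681 = 6,671 (over)
4 windows exceed the threshold.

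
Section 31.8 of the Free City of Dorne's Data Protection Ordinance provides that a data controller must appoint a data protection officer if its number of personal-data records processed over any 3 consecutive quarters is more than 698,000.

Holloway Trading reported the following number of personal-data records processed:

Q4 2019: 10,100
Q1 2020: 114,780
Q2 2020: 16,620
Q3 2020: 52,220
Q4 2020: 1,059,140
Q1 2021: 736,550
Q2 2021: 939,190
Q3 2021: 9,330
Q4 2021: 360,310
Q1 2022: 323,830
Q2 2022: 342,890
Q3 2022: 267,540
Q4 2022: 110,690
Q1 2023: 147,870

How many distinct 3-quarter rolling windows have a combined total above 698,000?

8

Q4 2019–Q2 2020: 10,100 + 114,780 + 16,620 = 141,500 (under)
Q1 2020–Q3 2020: 114,780 + 16,620 + 52,220 = 183,620 (under)
Q2 2020–Q4 2020: 16,620 + 52,220 + 1,059,140 = 1,127,980 (over)
Q3 2020–Q1 2021: 52,220 + 1,059,140 + 736,550 = 1,847,910 (over)
Q4 2020–Q2 2021: 1,059,140 + 736,550 + 939,190 = 2,734,880 (over)
Q1 2021–Q3 2021: 736,550 + 939,190 + 9,330 = 1,685,070 (over)
Q2 2021–Q4 2021: 939,190 + 9,330 + 360,310 = 1,308,830 (over)
Q3 2021–Q1 2022: 9,330 + 360,310 + 323,830 = 693,470 (under)
Q4 2021–Q2 2022: 360,310 + 323,830 + 342,890 = 1,027,030 (over)
Q1 2022–Q3 2022: 323,830 + 342,890 + 267,540 = 934,260 (over)
Q2 2022–Q4 2022: 342,890 + 267,540 + 110,690 = 721,120 (over)
Q3 2022–Q1 2023: 267,540 + 110,690 + 147,870 = 526,100 (under)
8 windows exceed the threshold.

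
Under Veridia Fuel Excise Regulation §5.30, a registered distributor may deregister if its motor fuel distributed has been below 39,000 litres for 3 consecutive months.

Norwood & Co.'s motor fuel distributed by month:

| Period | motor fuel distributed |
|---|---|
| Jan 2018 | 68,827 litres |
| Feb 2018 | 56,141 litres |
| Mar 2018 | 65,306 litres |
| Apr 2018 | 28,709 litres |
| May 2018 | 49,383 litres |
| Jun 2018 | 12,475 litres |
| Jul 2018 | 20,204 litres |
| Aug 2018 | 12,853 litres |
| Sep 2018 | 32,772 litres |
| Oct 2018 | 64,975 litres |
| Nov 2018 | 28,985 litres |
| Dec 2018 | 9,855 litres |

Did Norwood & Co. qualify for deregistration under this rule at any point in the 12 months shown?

Months below 39,000 litres: Apr 2018, Jun 2018, Jul 2018, Aug 2018, Sep 2018, Nov 2018, Dec 2018.
Longest run of consecutive months below the threshold: 4.
4 ≥ 3, so Norwood & Co. became eligible.

Yes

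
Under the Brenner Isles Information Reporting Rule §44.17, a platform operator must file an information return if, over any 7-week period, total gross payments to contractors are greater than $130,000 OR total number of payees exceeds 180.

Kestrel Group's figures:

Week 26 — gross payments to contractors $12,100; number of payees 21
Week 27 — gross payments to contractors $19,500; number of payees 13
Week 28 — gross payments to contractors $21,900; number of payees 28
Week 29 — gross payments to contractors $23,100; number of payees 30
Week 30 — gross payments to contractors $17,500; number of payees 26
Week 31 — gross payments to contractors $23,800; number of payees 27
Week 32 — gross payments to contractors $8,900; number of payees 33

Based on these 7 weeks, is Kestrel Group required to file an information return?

No

Total gross payments to contractors: $12,100 + $19,500 + $21,900 + $23,100 + $17,500 + $23,800 + $8,900 = $126,800 (≤ $130,000).
Total number of payees: 21 + 13 + 28 + 30 + 26 + 27 + 33 = 178 (≤ 180).
The test is 'or': neither threshold is exceeded.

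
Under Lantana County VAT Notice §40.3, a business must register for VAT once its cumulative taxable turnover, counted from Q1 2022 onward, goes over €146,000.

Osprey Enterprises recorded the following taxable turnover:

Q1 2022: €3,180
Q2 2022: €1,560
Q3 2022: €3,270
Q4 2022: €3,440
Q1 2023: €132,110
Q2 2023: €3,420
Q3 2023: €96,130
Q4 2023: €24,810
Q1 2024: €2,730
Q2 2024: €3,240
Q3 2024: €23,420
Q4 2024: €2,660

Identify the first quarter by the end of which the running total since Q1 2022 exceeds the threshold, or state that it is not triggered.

Q2 2023

Through Q1 2022: €3,180
Through Q2 2022: €4,740
Through Q3 2022: €8,010
Through Q4 2022: €11,450
Through Q1 2023: €143,560
Through Q2 2023: €146,980 ← exceeds threshold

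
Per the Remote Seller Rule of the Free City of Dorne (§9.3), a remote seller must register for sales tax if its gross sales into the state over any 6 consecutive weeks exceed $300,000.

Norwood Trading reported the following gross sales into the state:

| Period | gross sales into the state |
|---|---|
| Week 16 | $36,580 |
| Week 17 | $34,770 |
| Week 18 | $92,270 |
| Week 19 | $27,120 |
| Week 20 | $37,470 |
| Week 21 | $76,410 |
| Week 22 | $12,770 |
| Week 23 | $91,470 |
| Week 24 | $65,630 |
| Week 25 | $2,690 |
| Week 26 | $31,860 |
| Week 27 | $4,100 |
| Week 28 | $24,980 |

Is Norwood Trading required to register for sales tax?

Yes

Week 16–Week 21: $36,580 + $34,770 + $92,270 + $27,120 + $37,470 + $76,410 = $304,620 (over)
Week 17–Week 22: $34,770 + $92,270 + $27,120 + $37,470 + $76,410 + $12,770 = $280,810 (under)
Week 18–Week 23: $92,270 + $27,120 + $37,470 + $76,410 + $12,770 + $91,470 = $337,510 (over)
Week 19–Week 24: $27,120 + $37,470 + $76,410 + $12,770 + $91,470 + $65,630 = $310,870 (over)
Week 20–Week 25: $37,470 + $76,410 + $12,770 + $91,470 + $65,630 + $2,690 = $286,440 (under)
Week 21–Week 26: $76,410 + $12,770 + $91,470 + $65,630 + $2,690 + $31,860 = $280,830 (under)
Week 22–Week 27: $12,770 + $91,470 + $65,630 + $2,690 + $31,860 + $4,100 = $208,520 (under)
Week 23–Week 28: $91,470 + $65,630 + $2,690 + $31,860 + $4,100 + $24,980 = $220,730 (under)
At least one window exceeds $300,000.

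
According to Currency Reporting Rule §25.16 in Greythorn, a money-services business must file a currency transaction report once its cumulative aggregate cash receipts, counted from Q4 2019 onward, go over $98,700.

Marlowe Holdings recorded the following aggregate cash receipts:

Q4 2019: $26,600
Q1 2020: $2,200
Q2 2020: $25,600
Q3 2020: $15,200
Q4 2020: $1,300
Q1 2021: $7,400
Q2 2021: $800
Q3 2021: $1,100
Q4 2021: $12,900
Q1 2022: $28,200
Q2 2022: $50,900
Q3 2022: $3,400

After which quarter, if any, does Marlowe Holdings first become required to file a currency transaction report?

Q1 2022

Through Q4 2019: $26,600
Through Q1 2020: $28,800
Through Q2 2020: $54,400
Through Q3 2020: $69,600
Through Q4 2020: $70,900
Through Q1 2021: $78,300
Through Q2 2021: $79,100
Through Q3 2021: $80,200
Through Q4 2021: $93,100
Through Q1 2022: $121,300 ← exceeds threshold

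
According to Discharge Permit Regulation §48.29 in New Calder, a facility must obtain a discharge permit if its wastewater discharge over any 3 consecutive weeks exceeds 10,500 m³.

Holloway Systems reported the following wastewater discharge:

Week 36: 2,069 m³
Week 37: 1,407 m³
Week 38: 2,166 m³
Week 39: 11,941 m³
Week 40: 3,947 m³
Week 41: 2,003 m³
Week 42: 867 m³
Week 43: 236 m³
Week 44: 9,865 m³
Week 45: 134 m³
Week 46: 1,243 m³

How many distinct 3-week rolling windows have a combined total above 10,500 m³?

Week 36–Week 38: 2,069 m³ + 1,407 m³ + 2,166 m³ = 5,642 m³ (under)
Week 37–Week 39: 1,407 m³ + 2,166 m³ + 11,941 m³ = 15,514 m³ (over)
Week 38–Week 40: 2,166 m³ + 11,941 m³ + 3,947 m³ = 18,054 m³ (over)
Week 39–Week 41: 11,941 m³ + 3,947 m³ + 2,003 m³ = 17,891 m³ (over)
Week 40–Week 42: 3,947 m³ + 2,003 m³ + 867 m³ = 6,817 m³ (under)
Week 41–Week 43: 2,003 m³ + 867 m³ + 236 m³ = 3,106 m³ (under)
Week 42–Week 44: 867 m³ + 236 m³ + 9,865 m³ = 10,968 m³ (over)
Week 43–Week 45: 236 m³ + 9,865 m³ + 134 m³ = 10,235 m³ (under)
Week 44–Week 46: 9,865 m³ + 134 m³ + 1,243 m³ = 11,242 m³ (over)
5 windows exceed the threshold.

5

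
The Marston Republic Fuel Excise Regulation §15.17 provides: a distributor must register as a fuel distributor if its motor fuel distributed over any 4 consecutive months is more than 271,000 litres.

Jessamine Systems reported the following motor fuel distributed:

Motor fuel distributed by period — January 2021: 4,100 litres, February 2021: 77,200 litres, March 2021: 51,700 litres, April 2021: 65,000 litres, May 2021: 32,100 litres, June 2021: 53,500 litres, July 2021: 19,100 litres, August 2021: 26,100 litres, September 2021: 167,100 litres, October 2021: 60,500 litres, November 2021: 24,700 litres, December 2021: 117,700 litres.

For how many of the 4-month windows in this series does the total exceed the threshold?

January 2021–April 2021: 4,100 litres + 77,200 litres + 51,700 litres + 65,000 litres = 198,000 litres (under)
February 2021–May 2021: 77,200 litres + 51,700 litres + 65,000 litres + 32,100 litres = 226,000 litres (under)
March 2021–June 2021: 51,700 litres + 65,000 litres + 32,100 litres + 53,500 litres = 202,300 litres (under)
April 2021–July 2021: 65,000 litres + 32,100 litres + 53,500 litres + 19,100 litres = 169,700 litres (under)
May 2021–August 2021: 32,100 litres + 53,500 litres + 19,100 litres + 26,100 litres = 130,800 litres (under)
June 2021–September 2021: 53,500 litres + 19,100 litres + 26,100 litres + 167,100 litres = 265,800 litres (under)
July 2021–October 2021: 19,100 litres + 26,100 litres + 167,100 litres + 60,500 litres = 272,800 litres (over)
August 2021–November 2021: 26,100 litres + 167,100 litres + 60,500 litres + 24,700 litres = 278,400 litres (over)
September 2021–December 2021: 167,100 litres + 60,500 litres + 24,700 litres + 117,700 litres = 370,000 litres (over)
3 windows exceed the threshold.

3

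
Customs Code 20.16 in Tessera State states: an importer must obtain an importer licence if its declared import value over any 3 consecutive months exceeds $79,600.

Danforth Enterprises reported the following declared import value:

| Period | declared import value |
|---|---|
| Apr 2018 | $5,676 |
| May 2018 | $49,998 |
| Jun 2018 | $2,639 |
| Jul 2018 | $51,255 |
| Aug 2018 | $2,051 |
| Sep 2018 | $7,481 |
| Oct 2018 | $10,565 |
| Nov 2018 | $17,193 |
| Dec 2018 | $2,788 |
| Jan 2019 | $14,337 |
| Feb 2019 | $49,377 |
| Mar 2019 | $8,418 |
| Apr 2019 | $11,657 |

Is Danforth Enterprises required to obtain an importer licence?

Apr 2018–Jun 2018: $5,676 + $49,998 + $2,639 = $58,313 (under)
May 2018–Jul 2018: $49,998 + $2,639 + $51,255 = $103,892 (over)
Jun 2018–Aug 2018: $2,639 + $51,255 + $2,051 = $55,945 (under)
Jul 2018–Sep 2018: $51,255 + $2,051 + $7,481 = $60,787 (under)
Aug 2018–Oct 2018: $2,051 + $7,481 + $10,565 = $20,097 (under)
Sep 2018–Nov 2018: $7,481 + $10,565 + $17,193 = $35,239 (under)
Oct 2018–Dec 2018: $10,565 + $17,193 + $2,788 = $30,546 (under)
Nov 2018–Jan 2019: $17,193 + $2,788 + $14,337 = $34,318 (under)
Dec 2018–Feb 2019: $2,788 + $14,337 + $49,377 = $66,502 (under)
Jan 2019–Mar 2019: $14,337 + $49,377 + $8,418 = $72,132 (under)
Feb 2019–Apr 2019: $49,377 + $8,418 + $11,657 = $69,452 (under)
At least one window exceeds $79,600.

Yes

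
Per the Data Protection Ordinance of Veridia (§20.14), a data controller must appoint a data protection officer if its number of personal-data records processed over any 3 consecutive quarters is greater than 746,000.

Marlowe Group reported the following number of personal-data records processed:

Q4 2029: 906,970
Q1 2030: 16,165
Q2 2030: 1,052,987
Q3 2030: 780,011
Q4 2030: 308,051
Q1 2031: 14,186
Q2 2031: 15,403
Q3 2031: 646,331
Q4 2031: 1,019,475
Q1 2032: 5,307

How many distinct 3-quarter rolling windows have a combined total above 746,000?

6

Q4 2029–Q2 2030: 906,970 + 16,165 + 1,052,987 = 1,976,122 (over)
Q1 2030–Q3 2030: 16,165 + 1,052,987 + 780,011 = 1,849,163 (over)
Q2 2030–Q4 2030: 1,052,987 + 780,011 + 308,051 = 2,141,049 (over)
Q3 2030–Q1 2031: 780,011 + 308,051 + 14,186 = 1,102,248 (over)
Q4 2030–Q2 2031: 308,051 + 14,186 + 15,403 = 337,640 (under)
Q1 2031–Q3 2031: 14,186 + 15,403 + 646,331 = 675,920 (under)
Q2 2031–Q4 2031: 15,403 + 646,331 + 1,019,475 = 1,681,209 (over)
Q3 2031–Q1 2032: 646,331 + 1,019,475 + 5,307 = 1,671,113 (over)
6 windows exceed the threshold.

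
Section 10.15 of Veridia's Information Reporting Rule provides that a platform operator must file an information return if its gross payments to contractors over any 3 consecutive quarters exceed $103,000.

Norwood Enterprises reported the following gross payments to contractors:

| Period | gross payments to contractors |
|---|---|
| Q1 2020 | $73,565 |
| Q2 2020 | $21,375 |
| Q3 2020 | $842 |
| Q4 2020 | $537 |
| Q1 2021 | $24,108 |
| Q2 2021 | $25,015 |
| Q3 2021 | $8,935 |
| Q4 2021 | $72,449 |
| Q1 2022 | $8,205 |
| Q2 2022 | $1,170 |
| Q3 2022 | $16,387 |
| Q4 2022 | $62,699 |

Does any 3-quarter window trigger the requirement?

Q1 2020–Q3 2020: $73,565 + $21,375 + $842 = $95,782 (under)
Q2 2020–Q4 2020: $21,375 + $842 + $537 = $22,754 (under)
Q3 2020–Q1 2021: $842 + $537 + $24,108 = $25,487 (under)
Q4 2020–Q2 2021: $537 + $24,108 + $25,015 = $49,660 (under)
Q1 2021–Q3 2021: $24,108 + $25,015 + $8,935 = $58,058 (under)
Q2 2021–Q4 2021: $25,015 + $8,935 + $72,449 = $106,399 (over)
Q3 2021–Q1 2022: $8,935 + $72,449 + $8,205 = $89,589 (under)
Q4 2021–Q2 2022: $72,449 + $8,205 + $1,170 = $81,824 (under)
Q1 2022–Q3 2022: $8,205 + $1,170 + $16,387 = $25,762 (under)
Q2 2022–Q4 2022: $1,170 + $16,387 + $62,699 = $80,256 (under)
At least one window exceeds $103,000.

Yes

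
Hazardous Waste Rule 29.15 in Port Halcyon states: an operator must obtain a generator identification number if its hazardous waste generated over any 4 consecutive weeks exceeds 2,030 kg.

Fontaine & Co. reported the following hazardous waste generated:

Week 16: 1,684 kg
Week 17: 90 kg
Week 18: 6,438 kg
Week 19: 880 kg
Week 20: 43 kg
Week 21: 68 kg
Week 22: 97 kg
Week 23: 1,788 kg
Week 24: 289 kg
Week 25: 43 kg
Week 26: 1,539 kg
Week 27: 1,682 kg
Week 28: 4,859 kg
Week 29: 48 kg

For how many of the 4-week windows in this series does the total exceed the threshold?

Week 16–Week 19: 1,684 kg + 90 kg + 6,438 kg + 880 kg = 9,092 kg (over)
Week 17–Week 20: 90 kg + 6,438 kg + 880 kg + 43 kg = 7,451 kg (over)
Week 18–Week 21: 6,438 kg + 880 kg + 43 kg + 68 kg = 7,429 kg (over)
Week 19–Week 22: 880 kg + 43 kg + 68 kg + 97 kg = 1,088 kg (under)
Week 20–Week 23: 43 kg + 68 kg + 97 kg + 1,788 kg = 1,996 kg (under)
Week 21–Week 24: 68 kg + 97 kg + 1,788 kg + 289 kg = 2,242 kg (over)
Week 22–Week 25: 97 kg + 1,788 kg + 289 kg + 43 kg = 2,217 kg (over)
Week 23–Week 26: 1,788 kg + 289 kg + 43 kg + 1,539 kg = 3,659 kg (over)
Week 24–Week 27: 289 kg + 43 kg + 1,539 kg + 1,682 kg = 3,553 kg (over)
Week 25–Week 28: 43 kg + 1,539 kg + 1,682 kg + 4,859 kg = 8,123 kg (over)
Week 26–Week 29: 1,539 kg + 1,682 kg + 4,859 kg + 48 kg = 8,128 kg (over)
9 windows exceed the threshold.

9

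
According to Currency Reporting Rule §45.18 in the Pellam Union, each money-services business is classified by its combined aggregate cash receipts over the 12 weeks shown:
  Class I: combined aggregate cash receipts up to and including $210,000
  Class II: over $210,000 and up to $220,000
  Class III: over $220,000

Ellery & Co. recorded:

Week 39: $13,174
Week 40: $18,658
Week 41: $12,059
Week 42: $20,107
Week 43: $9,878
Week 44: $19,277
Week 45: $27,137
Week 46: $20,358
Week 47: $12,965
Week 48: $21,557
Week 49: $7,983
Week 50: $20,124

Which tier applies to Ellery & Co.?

Combined aggregate cash receipts: $13,174 + $18,658 + $12,059 + $20,107 + $9,878 + $19,277 + $27,137 + $20,358 + $12,965 + $21,557 + $7,983 + $20,124 = $203,277.
$203,277 ≤ $210,000, so Class I applies.

Class I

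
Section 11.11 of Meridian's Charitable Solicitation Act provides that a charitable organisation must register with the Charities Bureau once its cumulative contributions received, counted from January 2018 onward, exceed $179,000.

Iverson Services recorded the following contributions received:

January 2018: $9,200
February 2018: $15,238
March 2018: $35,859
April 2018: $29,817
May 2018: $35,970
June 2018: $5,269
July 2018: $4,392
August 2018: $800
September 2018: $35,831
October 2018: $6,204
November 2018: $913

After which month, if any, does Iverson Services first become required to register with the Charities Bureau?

Through January 2018: $9,200
Through February 2018: $24,438
Through March 2018: $60,297
Through April 2018: $90,114
Through May 2018: $126,084
Through June 2018: $131,353
Through July 2018: $135,745
Through August 2018: $136,545
Through September 2018: $172,376
Through October 2018: $178,580
Through November 2018: $179,493 ← exceeds threshold

November 2018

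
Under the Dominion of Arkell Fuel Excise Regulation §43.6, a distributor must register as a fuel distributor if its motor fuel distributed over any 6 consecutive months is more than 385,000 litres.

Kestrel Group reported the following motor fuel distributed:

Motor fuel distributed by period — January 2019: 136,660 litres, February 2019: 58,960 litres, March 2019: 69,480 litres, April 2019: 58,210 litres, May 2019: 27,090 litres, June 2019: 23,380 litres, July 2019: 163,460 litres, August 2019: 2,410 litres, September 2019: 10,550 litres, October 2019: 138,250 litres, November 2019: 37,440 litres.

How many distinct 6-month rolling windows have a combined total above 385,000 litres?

January 2019–June 2019: 136,660 litres + 58,960 litres + 69,480 litres + 58,210 litres + 27,090 litres + 23,380 litres = 373,780 litres (under)
February 2019–July 2019: 58,960 litres + 69,480 litres + 58,210 litres + 27,090 litres + 23,380 litres + 163,460 litres = 400,580 litres (over)
March 2019–August 2019: 69,480 litres + 58,210 litres + 27,090 litres + 23,380 litres + 163,460 litres + 2,410 litres = 344,030 litres (under)
April 2019–September 2019: 58,210 litres + 27,090 litres + 23,380 litres + 163,460 litres + 2,410 litres + 10,550 litres = 285,100 litres (under)
May 2019–October 2019: 27,090 litres + 23,380 litres + 163,460 litres + 2,410 litres + 10,550 litres + 138,250 litres = 365,140 litres (under)
June 2019–November 2019: 23,380 litres + 163,460 litres + 2,410 litres + 10,550 litres + 138,250 litres + 37,440 litres = 375,490 litres (under)
1 window exceeds the threshold.

1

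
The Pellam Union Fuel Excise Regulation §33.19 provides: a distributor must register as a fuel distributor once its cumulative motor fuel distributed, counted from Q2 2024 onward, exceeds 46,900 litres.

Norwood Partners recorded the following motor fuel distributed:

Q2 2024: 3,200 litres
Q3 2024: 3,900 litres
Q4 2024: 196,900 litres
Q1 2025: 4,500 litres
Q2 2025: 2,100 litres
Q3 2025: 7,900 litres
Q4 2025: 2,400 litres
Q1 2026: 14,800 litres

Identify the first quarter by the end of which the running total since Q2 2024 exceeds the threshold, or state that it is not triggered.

Q4 2024

Through Q2 2024: 3,200 litres
Through Q3 2024: 7,100 litres
Through Q4 2024: 204,000 litres ← exceeds threshold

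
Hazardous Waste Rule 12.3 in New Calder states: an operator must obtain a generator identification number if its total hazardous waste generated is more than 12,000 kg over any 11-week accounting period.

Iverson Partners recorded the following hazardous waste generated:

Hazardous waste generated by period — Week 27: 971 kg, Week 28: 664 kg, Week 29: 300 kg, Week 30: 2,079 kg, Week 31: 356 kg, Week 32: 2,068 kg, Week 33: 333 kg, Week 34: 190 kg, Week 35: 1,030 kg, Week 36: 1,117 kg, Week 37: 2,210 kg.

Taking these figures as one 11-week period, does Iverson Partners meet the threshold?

No

Total hazardous waste generated: 971 kg + 664 kg + 300 kg + 2,079 kg + 356 kg + 2,068 kg + 333 kg + 190 kg + 1,030 kg + 1,117 kg + 2,210 kg = 11,318 kg.
11,318 kg ≤ 12,000 kg, so the threshold is not exceeded.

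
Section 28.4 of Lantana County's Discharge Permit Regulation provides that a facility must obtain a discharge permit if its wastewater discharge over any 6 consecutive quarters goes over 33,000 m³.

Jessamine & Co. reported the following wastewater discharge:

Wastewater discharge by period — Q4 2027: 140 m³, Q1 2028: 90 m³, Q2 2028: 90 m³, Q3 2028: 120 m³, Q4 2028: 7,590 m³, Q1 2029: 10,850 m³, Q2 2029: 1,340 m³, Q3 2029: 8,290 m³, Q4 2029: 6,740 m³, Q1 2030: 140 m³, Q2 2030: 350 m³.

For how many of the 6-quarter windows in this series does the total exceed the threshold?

2

Q4 2027–Q1 2029: 140 m³ + 90 m³ + 90 m³ + 120 m³ + 7,590 m³ + 10,850 m³ = 18,880 m³ (under)
Q1 2028–Q2 2029: 90 m³ + 90 m³ + 120 m³ + 7,590 m³ + 10,850 m³ + 1,340 m³ = 20,080 m³ (under)
Q2 2028–Q3 2029: 90 m³ + 120 m³ + 7,590 m³ + 10,850 m³ + 1,340 m³ + 8,290 m³ = 28,280 m³ (under)
Q3 2028–Q4 2029: 120 m³ + 7,590 m³ + 10,850 m³ + 1,340 m³ + 8,290 m³ + 6,740 m³ = 34,930 m³ (over)
Q4 2028–Q1 2030: 7,590 m³ + 10,850 m³ + 1,340 m³ + 8,290 m³ + 6,740 m³ + 140 m³ = 34,950 m³ (over)
Q1 2029–Q2 2030: 10,850 m³ + 1,340 m³ + 8,290 m³ + 6,740 m³ + 140 m³ + 350 m³ = 27,710 m³ (under)
2 windows exceed the threshold.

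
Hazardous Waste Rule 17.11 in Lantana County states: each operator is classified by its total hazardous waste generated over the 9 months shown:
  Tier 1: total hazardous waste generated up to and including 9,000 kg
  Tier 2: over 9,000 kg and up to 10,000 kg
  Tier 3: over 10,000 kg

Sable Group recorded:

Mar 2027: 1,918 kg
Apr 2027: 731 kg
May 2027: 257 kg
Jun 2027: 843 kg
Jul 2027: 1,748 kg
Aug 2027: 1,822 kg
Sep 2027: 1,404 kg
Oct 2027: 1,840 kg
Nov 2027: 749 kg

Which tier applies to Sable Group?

Total hazardous waste generated: 1,918 kg + 731 kg + 257 kg + 843 kg + 1,748 kg + 1,822 kg + 1,404 kg + 1,840 kg + 749 kg = 11,312 kg.
11,312 kg > 10,000 kg, so Tier 3 applies.

Tier 3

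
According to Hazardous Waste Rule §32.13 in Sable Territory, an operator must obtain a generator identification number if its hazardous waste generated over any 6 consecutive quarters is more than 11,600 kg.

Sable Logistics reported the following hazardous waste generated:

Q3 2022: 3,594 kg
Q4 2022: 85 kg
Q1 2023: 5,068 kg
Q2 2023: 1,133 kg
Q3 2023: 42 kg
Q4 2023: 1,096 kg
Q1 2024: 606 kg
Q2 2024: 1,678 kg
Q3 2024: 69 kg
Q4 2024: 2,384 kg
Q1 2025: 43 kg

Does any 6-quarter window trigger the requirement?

No

Q3 2022–Q4 2023: 3,594 kg + 85 kg + 5,068 kg + 1,133 kg + 42 kg + 1,096 kg = 11,018 kg (under)
Q4 2022–Q1 2024: 85 kg + 5,068 kg + 1,133 kg + 42 kg + 1,096 kg + 606 kg = 8,030 kg (under)
Q1 2023–Q2 2024: 5,068 kg + 1,133 kg + 42 kg + 1,096 kg + 606 kg + 1,678 kg = 9,623 kg (under)
Q2 2023–Q3 2024: 1,133 kg + 42 kg + 1,096 kg + 606 kg + 1,678 kg + 69 kg = 4,624 kg (under)
Q3 2023–Q4 2024: 42 kg + 1,096 kg + 606 kg + 1,678 kg + 69 kg + 2,384 kg = 5,875 kg (under)
Q4 2023–Q1 2025: 1,096 kg + 606 kg + 1,678 kg + 69 kg + 2,384 kg + 43 kg = 5,876 kg (under)
No window exceeds 11,600 kg.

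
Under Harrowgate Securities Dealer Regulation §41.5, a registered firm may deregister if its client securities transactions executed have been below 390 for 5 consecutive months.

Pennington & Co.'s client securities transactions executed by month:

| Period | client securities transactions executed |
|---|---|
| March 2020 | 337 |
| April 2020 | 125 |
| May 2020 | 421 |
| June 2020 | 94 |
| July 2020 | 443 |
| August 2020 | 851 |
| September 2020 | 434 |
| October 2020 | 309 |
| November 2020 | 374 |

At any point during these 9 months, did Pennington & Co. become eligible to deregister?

Months below 390: March 2020, April 2020, June 2020, October 2020, November 2020.
Longest run of consecutive months below the threshold: 2.
2 < 5, so Pennington & Co. never became eligible.

No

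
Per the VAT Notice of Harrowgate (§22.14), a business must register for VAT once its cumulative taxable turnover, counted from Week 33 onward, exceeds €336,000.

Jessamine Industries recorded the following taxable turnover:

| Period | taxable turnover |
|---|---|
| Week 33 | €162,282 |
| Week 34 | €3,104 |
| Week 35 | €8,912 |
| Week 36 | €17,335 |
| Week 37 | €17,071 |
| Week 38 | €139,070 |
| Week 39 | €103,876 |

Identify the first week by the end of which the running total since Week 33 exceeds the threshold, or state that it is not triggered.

Through Week 33: €162,282
Through Week 34: €165,386
Through Week 35: €174,298
Through Week 36: €191,633
Through Week 37: €208,704
Through Week 38: €347,774 ← exceeds threshold

Week 38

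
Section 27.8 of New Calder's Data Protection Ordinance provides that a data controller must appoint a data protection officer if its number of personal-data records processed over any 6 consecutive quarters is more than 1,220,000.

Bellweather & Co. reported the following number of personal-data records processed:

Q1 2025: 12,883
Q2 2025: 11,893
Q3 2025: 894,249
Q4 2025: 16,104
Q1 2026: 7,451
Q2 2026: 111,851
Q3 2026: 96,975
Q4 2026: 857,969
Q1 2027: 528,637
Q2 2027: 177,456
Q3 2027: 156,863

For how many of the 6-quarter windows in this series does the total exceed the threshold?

Q1 2025–Q2 2026: 12,883 + 11,893 + 894,249 + 16,104 + 7,451 + 111,851 = 1,054,431 (under)
Q2 2025–Q3 2026: 11,893 + 894,249 + 16,104 + 7,451 + 111,851 + 96,975 = 1,138,523 (under)
Q3 2025–Q4 2026: 894,249 + 16,104 + 7,451 + 111,851 + 96,975 + 857,969 = 1,984,599 (over)
Q4 2025–Q1 2027: 16,104 + 7,451 + 111,851 + 96,975 + 857,969 + 528,637 = 1,618,987 (over)
Q1 2026–Q2 2027: 7,451 + 111,851 + 96,975 + 857,969 + 528,637 + 177,456 = 1,780,339 (over)
Q2 2026–Q3 2027: 111,851 + 96,975 + 857,969 + 528,637 + 177,456 + 156,863 = 1,929,751 (over)
4 windows exceed the threshold.

4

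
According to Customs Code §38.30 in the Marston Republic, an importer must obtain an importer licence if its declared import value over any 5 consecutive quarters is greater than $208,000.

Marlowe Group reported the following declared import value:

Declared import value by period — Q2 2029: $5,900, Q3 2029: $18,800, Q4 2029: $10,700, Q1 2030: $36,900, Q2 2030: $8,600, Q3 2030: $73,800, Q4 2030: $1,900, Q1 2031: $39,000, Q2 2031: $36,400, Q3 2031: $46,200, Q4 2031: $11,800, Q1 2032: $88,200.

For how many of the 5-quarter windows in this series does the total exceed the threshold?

1

Q2 2029–Q2 2030: $5,900 + $18,800 + $10,700 + $36,900 + $8,600 = $80,900 (under)
Q3 2029–Q3 2030: $18,800 + $10,700 + $36,900 + $8,600 + $73,800 = $148,800 (under)
Q4 2029–Q4 2030: $10,700 + $36,900 + $8,600 + $73,800 + $1,900 = $131,900 (under)
Q1 2030–Q1 2031: $36,900 + $8,600 + $73,800 + $1,900 + $39,000 = $160,200 (under)
Q2 2030–Q2 2031: $8,600 + $73,800 + $1,900 + $39,000 + $36,400 = $159,700 (under)
Q3 2030–Q3 2031: $73,800 + $1,900 + $39,000 + $36,400 + $46,200 = $197,300 (under)
Q4 2030–Q4 2031: $1,900 + $39,000 + $36,400 + $46,200 + $11,800 = $135,300 (under)
Q1 2031–Q1 2032: $39,000 + $36,400 + $46,200 + $11,800 + $88,200 = $221,600 (over)
1 window exceeds the threshold.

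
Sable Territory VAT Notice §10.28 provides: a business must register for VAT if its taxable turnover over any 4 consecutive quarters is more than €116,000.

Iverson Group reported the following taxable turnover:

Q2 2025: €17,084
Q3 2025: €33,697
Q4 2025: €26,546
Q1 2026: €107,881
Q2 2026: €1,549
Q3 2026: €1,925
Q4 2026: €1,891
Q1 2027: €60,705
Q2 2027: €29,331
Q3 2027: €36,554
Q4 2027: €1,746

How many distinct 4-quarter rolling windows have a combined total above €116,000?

Q2 2025–Q1 2026: €17,084 + €33,697 + €26,546 + €107,881 = €185,208 (over)
Q3 2025–Q2 2026: €33,697 + €26,546 + €107,881 + €1,549 = €169,673 (over)
Q4 2025–Q3 2026: €26,546 + €107,881 + €1,549 + €1,925 = €137,901 (over)
Q1 2026–Q4 2026: €107,881 + €1,549 + €1,925 + €1,891 = €113,246 (under)
Q2 2026–Q1 2027: €1,549 + €1,925 + €1,891 + €60,705 = €66,070 (under)
Q3 2026–Q2 2027: €1,925 + €1,891 + €60,705 + €29,331 = €93,852 (under)
Q4 2026–Q3 2027: €1,891 + €60,705 + €29,331 + €36,554 = €128,481 (over)
Q1 2027–Q4 2027: €60,705 + €29,331 + €36,554 + €1,746 = €128,336 (over)
5 windows exceed the threshold.

5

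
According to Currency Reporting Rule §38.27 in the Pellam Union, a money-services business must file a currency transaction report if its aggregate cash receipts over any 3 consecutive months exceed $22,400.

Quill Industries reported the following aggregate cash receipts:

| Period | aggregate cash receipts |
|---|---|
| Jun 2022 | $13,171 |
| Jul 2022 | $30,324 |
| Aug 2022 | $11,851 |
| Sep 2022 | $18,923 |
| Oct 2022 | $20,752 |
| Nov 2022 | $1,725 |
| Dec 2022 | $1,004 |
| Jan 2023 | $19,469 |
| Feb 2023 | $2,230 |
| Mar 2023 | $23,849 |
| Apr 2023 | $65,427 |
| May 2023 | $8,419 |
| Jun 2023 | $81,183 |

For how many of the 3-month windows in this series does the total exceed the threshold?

Jun 2022–Aug 2022: $13,171 + $30,324 + $11,851 = $55,346 (over)
Jul 2022–Sep 2022: $30,324 + $11,851 + $18,923 = $61,098 (over)
Aug 2022–Oct 2022: $11,851 + $18,923 + $20,752 = $51,526 (over)
Sep 2022–Nov 2022: $18,923 + $20,752 + $1,725 = $41,400 (over)
Oct 2022–Dec 2022: $20,752 + $1,725 + $1,004 = $23,481 (over)
Nov 2022–Jan 2023: $1,725 + $1,004 + $19,469 = $22,198 (under)
Dec 2022–Feb 2023: $1,004 + $19,469 + $2,230 = $22,703 (over)
Jan 2023–Mar 2023: $19,469 + $2,230 + $23,849 = $45,548 (over)
Feb 2023–Apr 2023: $2,230 + $23,849 + $65,427 = $91,506 (over)
Mar 2023–May 2023: $23,849 + $65,427 + $8,419 = $97,695 (over)
Apr 2023–Jun 2023: $65,427 + $8,419 + $81,183 = $155,029 (over)
10 windows exceed the threshold.

10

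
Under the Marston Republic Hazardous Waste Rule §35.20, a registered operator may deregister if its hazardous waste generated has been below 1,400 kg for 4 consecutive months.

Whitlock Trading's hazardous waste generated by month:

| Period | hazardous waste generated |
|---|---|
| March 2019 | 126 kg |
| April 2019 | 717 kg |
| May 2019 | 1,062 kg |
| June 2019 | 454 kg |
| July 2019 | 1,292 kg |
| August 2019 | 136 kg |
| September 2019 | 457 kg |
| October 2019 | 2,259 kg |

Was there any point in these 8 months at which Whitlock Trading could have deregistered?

Yes

Months below 1,400 kg: March 2019, April 2019, May 2019, June 2019, July 2019, August 2019, September 2019.
Longest run of consecutive months below the threshold: 7.
7 ≥ 4, so Whitlock Trading became eligible.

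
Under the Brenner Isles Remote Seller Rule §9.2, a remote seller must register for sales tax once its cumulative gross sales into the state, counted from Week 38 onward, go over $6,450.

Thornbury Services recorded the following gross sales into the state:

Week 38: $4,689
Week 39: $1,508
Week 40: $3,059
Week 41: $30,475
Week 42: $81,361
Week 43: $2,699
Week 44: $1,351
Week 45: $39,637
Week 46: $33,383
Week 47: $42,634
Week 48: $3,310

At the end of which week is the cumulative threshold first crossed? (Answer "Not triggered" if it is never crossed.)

Week 40

Through Week 38: $4,689
Through Week 39: $6,197
Through Week 40: $9,256 ← exceeds threshold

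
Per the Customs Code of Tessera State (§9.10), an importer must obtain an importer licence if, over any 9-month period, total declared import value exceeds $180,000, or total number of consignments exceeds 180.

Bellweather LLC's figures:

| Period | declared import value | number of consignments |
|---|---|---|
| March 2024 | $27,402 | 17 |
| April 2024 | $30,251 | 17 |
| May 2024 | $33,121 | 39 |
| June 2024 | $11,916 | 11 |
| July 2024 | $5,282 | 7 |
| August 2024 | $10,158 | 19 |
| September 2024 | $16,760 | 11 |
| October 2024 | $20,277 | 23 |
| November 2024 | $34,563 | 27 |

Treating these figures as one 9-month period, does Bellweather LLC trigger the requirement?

Total declared import value: $27,402 + $30,251 + $33,121 + $11,916 + $5,282 + $10,158 + $16,760 + $20,277 + $34,563 = $189,730 (> $180,000).
Total number of consignments: 17 + 17 + 39 + 11 + 7 + 19 + 11 + 23 + 27 = 171 (≤ 180).
The test is 'or': at least one threshold is exceeded.

Yes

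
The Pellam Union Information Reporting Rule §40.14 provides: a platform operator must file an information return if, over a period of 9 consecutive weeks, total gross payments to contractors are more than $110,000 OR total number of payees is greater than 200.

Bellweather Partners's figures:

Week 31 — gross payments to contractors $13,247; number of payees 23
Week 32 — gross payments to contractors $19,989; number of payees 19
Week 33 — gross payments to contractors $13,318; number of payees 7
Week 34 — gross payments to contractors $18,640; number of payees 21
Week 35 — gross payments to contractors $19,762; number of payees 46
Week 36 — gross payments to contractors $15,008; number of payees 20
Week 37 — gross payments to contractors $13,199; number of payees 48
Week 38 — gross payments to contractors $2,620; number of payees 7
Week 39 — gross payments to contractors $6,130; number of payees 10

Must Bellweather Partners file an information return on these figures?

Total gross payments to contractors: $13,247 + $19,989 + $13,318 + $18,640 + $19,762 + $15,008 + $13,199 + $2,620 + $6,130 = $121,913 (> $110,000).
Total number of payees: 23 + 19 + 7 + 21 + 46 + 20 + 48 + 7 + 10 = 201 (> 200).
The test is 'or': at least one threshold is exceeded.

Yes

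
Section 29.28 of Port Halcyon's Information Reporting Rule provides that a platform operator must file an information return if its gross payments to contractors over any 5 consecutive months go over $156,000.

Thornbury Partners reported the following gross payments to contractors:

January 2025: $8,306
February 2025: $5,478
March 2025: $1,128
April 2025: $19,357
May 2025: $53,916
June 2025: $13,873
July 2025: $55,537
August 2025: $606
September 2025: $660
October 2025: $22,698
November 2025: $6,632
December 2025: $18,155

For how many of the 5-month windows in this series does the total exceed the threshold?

0

January 2025–May 2025: $8,306 + $5,478 + $1,128 + $19,357 + $53,916 = $88,185 (under)
February 2025–June 2025: $5,478 + $1,128 + $19,357 + $53,916 + $13,873 = $93,752 (under)
March 2025–July 2025: $1,128 + $19,357 + $53,916 + $13,873 + $55,537 = $143,811 (under)
April 2025–August 2025: $19,357 + $53,916 + $13,873 + $55,537 + $606 = $143,289 (under)
May 2025–September 2025: $53,916 + $13,873 + $55,537 + $606 + $660 = $124,592 (under)
June 2025–October 2025: $13,873 + $55,537 + $606 + $660 + $22,698 = $93,374 (under)
July 2025–November 2025: $55,537 + $606 + $660 + $22,698 + $6,632 = $86,133 (under)
August 2025–December 2025: $606 + $660 + $22,698 + $6,632 + $18,155 = $48,751 (under)
0 windows exceed the threshold.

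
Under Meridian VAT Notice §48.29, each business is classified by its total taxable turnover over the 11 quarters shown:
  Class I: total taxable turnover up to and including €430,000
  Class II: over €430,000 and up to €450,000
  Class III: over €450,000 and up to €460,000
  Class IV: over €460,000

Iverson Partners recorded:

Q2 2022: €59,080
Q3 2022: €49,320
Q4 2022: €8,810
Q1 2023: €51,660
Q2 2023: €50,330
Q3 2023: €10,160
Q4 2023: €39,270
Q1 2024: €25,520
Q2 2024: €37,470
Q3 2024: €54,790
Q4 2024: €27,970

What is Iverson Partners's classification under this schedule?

Total taxable turnover: €59,080 + €49,320 + €8,810 + €51,660 + €50,330 + €10,160 + €39,270 + €25,520 + €37,470 + €54,790 + €27,970 = €414,380.
€414,380 ≤ €430,000, so Class I applies.

Class I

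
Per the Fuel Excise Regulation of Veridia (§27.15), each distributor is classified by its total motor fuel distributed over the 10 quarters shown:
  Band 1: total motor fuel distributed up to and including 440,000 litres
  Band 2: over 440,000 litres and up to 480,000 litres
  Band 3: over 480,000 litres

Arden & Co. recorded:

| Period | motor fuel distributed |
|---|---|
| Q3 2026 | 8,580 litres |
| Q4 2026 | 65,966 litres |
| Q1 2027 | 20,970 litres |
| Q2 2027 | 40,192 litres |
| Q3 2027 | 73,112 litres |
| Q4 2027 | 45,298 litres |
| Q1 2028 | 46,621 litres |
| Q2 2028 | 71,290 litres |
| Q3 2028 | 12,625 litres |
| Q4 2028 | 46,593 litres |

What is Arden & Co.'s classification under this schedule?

Total motor fuel distributed: 8,580 litres + 65,966 litres + 20,970 litres + 40,192 litres + 73,112 litres + 45,298 litres + 46,621 litres + 71,290 litres + 12,625 litres + 46,593 litres = 431,247 litres.
431,247 litres ≤ 440,000 litres, so Band 1 applies.

Band 1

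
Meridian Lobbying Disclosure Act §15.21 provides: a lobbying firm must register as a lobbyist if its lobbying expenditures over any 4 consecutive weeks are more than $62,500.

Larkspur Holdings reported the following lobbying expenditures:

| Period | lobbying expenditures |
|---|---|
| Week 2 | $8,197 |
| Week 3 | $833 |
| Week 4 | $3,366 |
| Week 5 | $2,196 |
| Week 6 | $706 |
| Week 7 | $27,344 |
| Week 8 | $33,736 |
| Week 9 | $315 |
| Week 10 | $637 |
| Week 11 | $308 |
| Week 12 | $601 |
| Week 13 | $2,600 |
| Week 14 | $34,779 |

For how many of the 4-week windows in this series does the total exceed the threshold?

1

Week 2–Week 5: $8,197 + $833 + $3,366 + $2,196 = $14,592 (under)
Week 3–Week 6: $833 + $3,366 + $2,196 + $706 = $7,101 (under)
Week 4–Week 7: $3,366 + $2,196 + $706 + $27,344 = $33,612 (under)
Week 5–Week 8: $2,196 + $706 + $27,344 + $33,736 = $63,982 (over)
Week 6–Week 9: $706 + $27,344 + $33,736 + $315 = $62,101 (under)
Week 7–Week 10: $27,344 + $33,736 + $315 + $637 = $62,032 (under)
Week 8–Week 11: $33,736 + $315 + $637 + $308 = $34,996 (under)
Week 9–Week 12: $315 + $637 + $308 + $601 = $1,861 (under)
Week 10–Week 13: $637 + $308 + $601 + $2,600 = $4,146 (under)
Week 11–Week 14: $308 + $601 + $2,600 + $34,779 = $38,288 (under)
1 window exceeds the threshold.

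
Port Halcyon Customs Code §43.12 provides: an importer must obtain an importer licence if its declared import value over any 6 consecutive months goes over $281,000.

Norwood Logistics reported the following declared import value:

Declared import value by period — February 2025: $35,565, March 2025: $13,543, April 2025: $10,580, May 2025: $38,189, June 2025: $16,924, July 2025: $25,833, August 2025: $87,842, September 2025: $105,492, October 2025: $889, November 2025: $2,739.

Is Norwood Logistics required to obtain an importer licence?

Yes

February 2025–July 2025: $35,565 + $13,543 + $10,580 + $38,189 + $16,924 + $25,833 = $140,634 (under)
March 2025–August 2025: $13,543 + $10,580 + $38,189 + $16,924 + $25,833 + $87,842 = $192,911 (under)
April 2025–September 2025: $10,580 + $38,189 + $16,924 + $25,833 + $87,842 + $105,492 = $284,860 (over)
May 2025–October 2025: $38,189 + $16,924 + $25,833 + $87,842 + $105,492 + $889 = $275,169 (under)
June 2025–November 2025: $16,924 + $25,833 + $87,842 + $105,492 + $889 + $2,739 = $239,719 (under)
At least one window exceeds $281,000.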